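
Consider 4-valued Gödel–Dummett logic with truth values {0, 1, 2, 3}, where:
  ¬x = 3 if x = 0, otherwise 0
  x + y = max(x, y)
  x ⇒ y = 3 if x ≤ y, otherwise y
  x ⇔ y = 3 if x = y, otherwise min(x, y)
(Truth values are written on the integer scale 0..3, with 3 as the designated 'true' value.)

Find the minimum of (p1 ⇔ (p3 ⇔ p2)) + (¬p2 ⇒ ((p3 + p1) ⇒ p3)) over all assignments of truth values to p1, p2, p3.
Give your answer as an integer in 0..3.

1

Take p1 = 1, p2 = 0, p3 = 0:
p3 ⇔ p2 = 0 ⇔ 0 = 3
p1 ⇔ (p3 ⇔ p2) = 1 ⇔ 3 = 1
¬p2 = ¬0 = 3
p3 + p1 = 0 + 1 = 1
(p3 + p1) ⇒ p3 = 1 ⇒ 0 = 0
¬p2 ⇒ ((p3 + p1) ⇒ p3) = 3 ⇒ 0 = 0
(p1 ⇔ (p3 ⇔ p2)) + (¬p2 ⇒ ((p3 + p1) ⇒ p3)) = 1 + 0 = 1
No assignment yields a value below 1, so this is the minimum.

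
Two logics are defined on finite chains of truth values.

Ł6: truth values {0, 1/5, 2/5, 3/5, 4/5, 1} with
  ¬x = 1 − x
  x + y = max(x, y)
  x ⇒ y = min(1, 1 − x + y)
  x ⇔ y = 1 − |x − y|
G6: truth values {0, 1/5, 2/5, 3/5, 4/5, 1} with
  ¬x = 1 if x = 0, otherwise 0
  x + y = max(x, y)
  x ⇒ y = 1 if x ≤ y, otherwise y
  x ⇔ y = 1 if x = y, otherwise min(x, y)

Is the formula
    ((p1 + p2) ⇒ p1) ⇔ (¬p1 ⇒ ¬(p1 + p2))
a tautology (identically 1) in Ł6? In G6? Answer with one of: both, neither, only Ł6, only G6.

only Ł6

In Ł6: every assignment gives 1 — tautology.
In G6: at p1 = 1/5, p2 = 2/5 the value is 1/5 — not a tautology.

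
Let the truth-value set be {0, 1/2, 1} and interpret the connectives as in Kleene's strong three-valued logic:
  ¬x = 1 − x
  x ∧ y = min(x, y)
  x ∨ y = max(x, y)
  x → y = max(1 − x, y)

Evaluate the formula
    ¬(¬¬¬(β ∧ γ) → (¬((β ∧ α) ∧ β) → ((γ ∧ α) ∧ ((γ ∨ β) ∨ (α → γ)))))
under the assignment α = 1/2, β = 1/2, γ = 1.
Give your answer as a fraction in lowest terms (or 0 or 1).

β ∧ γ = 1/2 ∧ 1 = 1/2
¬(β ∧ γ) = ¬1/2 = 1/2
¬¬(β ∧ γ) = ¬1/2 = 1/2
¬¬¬(β ∧ γ) = ¬1/2 = 1/2
β ∧ α = 1/2 ∧ 1/2 = 1/2
(β ∧ α) ∧ β = 1/2 ∧ 1/2 = 1/2
¬((β ∧ α) ∧ β) = ¬1/2 = 1/2
γ ∧ α = 1 ∧ 1/2 = 1/2
γ ∨ β = 1 ∨ 1/2 = 1
α → γ = 1/2 → 1 = 1
(γ ∨ β) ∨ (α → γ) = 1 ∨ 1 = 1
(γ ∧ α) ∧ ((γ ∨ β) ∨ (α → γ)) = 1/2 ∧ 1 = 1/2
¬((β ∧ α) ∧ β) → ((γ ∧ α) ∧ ((γ ∨ β) ∨ (α → γ))) = 1/2 → 1/2 = 1/2
¬¬¬(β ∧ γ) → (¬((β ∧ α) ∧ β) → ((γ ∧ α) ∧ ((γ ∨ β) ∨ (α → γ)))) = 1/2 → 1/2 = 1/2
¬(¬¬¬(β ∧ γ) → (¬((β ∧ α) ∧ β) → ((γ ∧ α) ∧ ((γ ∨ β) ∨ (α → γ))))) = ¬1/2 = 1/2

1/2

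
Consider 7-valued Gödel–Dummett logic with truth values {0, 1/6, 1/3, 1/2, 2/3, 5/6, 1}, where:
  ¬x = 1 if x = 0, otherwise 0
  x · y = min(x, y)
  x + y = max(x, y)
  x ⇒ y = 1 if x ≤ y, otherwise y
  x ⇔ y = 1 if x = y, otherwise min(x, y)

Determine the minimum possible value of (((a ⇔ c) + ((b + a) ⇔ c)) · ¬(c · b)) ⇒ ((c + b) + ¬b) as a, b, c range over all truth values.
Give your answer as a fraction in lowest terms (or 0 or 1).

1/6

Take a = 0, b = 1/6, c = 0:
a ⇔ c = 0 ⇔ 0 = 1
b + a = 1/6 + 0 = 1/6
(b + a) ⇔ c = 1/6 ⇔ 0 = 0
(a ⇔ c) + ((b + a) ⇔ c) = 1 + 0 = 1
c · b = 0 · 1/6 = 0
¬(c · b) = ¬0 = 1
((a ⇔ c) + ((b + a) ⇔ c)) · ¬(c · b) = 1 · 1 = 1
c + b = 0 + 1/6 = 1/6
¬b = ¬1/6 = 0
(c + b) + ¬b = 1/6 + 0 = 1/6
(((a ⇔ c) + ((b + a) ⇔ c)) · ¬(c · b)) ⇒ ((c + b) + ¬b) = 1 ⇒ 1/6 = 1/6
No assignment yields a value below 1/6, so this is the minimum.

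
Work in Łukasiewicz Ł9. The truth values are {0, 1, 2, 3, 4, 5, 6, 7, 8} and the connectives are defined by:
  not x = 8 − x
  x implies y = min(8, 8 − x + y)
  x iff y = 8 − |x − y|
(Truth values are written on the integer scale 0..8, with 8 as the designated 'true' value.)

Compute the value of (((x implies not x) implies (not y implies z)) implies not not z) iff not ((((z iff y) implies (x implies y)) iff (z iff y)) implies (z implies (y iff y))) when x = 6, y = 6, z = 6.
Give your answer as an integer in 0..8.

not x = not 6 = 2
x implies not x = 6 implies 2 = 4
not y = not 6 = 2
not y implies z = 2 implies 6 = 8
(x implies not x) implies (not y implies z) = 4 implies 8 = 8
not z = not 6 = 2
not not z = not 2 = 6
((x implies not x) implies (not y implies z)) implies not not z = 8 implies 6 = 6
z iff y = 6 iff 6 = 8
x implies y = 6 implies 6 = 8
(z iff y) implies (x implies y) = 8 implies 8 = 8
z iff y = 6 iff 6 = 8
((z iff y) implies (x implies y)) iff (z iff y) = 8 iff 8 = 8
y iff y = 6 iff 6 = 8
z implies (y iff y) = 6 implies 8 = 8
(((z iff y) implies (x implies y)) iff (z iff y)) implies (z implies (y iff y)) = 8 implies 8 = 8
not ((((z iff y) implies (x implies y)) iff (z iff y)) implies (z implies (y iff y))) = not 8 = 0
(((x implies not x) implies (not y implies z)) implies not not z) iff not ((((z iff y) implies (x implies y)) iff (z iff y)) implies (z implies (y iff y))) = 6 iff 0 = 2

2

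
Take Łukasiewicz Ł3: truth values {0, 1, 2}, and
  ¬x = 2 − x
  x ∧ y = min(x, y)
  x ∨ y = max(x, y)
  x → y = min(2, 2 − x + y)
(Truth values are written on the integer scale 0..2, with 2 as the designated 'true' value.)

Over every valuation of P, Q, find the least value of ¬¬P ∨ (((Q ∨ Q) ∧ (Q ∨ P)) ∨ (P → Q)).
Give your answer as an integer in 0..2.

Take P = 1, Q = 0:
¬P = ¬1 = 1
¬¬P = ¬1 = 1
Q ∨ Q = 0 ∨ 0 = 0
Q ∨ P = 0 ∨ 1 = 1
(Q ∨ Q) ∧ (Q ∨ P) = 0 ∧ 1 = 0
P → Q = 1 → 0 = 1
((Q ∨ Q) ∧ (Q ∨ P)) ∨ (P → Q) = 0 ∨ 1 = 1
¬¬P ∨ (((Q ∨ Q) ∧ (Q ∨ P)) ∨ (P → Q)) = 1 ∨ 1 = 1
No assignment yields a value below 1, so this is the minimum.

1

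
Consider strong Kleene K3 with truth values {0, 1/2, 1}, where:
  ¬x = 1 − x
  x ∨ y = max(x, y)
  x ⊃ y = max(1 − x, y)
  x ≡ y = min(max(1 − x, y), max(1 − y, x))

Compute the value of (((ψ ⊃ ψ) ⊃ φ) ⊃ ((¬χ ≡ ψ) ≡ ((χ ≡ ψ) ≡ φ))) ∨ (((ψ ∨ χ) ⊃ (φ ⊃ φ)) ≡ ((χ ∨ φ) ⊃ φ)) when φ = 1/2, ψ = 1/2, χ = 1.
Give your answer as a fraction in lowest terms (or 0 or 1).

ψ ⊃ ψ = 1/2 ⊃ 1/2 = 1/2
(ψ ⊃ ψ) ⊃ φ = 1/2 ⊃ 1/2 = 1/2
¬χ = ¬1 = 0
¬χ ≡ ψ = 0 ≡ 1/2 = 1/2
χ ≡ ψ = 1 ≡ 1/2 = 1/2
(χ ≡ ψ) ≡ φ = 1/2 ≡ 1/2 = 1/2
(¬χ ≡ ψ) ≡ ((χ ≡ ψ) ≡ φ) = 1/2 ≡ 1/2 = 1/2
((ψ ⊃ ψ) ⊃ φ) ⊃ ((¬χ ≡ ψ) ≡ ((χ ≡ ψ) ≡ φ)) = 1/2 ⊃ 1/2 = 1/2
ψ ∨ χ = 1/2 ∨ 1 = 1
φ ⊃ φ = 1/2 ⊃ 1/2 = 1/2
(ψ ∨ χ) ⊃ (φ ⊃ φ) = 1 ⊃ 1/2 = 1/2
χ ∨ φ = 1 ∨ 1/2 = 1
(χ ∨ φ) ⊃ φ = 1 ⊃ 1/2 = 1/2
((ψ ∨ χ) ⊃ (φ ⊃ φ)) ≡ ((χ ∨ φ) ⊃ φ) = 1/2 ≡ 1/2 = 1/2
(((ψ ⊃ ψ) ⊃ φ) ⊃ ((¬χ ≡ ψ) ≡ ((χ ≡ ψ) ≡ φ))) ∨ (((ψ ∨ χ) ⊃ (φ ⊃ φ)) ≡ ((χ ∨ φ) ⊃ φ)) = 1/2 ∨ 1/2 = 1/2

1/2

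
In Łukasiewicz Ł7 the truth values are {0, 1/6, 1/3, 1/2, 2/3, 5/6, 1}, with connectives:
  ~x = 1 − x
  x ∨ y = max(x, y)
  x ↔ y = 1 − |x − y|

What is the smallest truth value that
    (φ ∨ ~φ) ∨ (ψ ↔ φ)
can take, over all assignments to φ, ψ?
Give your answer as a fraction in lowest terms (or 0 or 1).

1/2

Take φ = 1/2, ψ = 0:
~φ = ~1/2 = 1/2
φ ∨ ~φ = 1/2 ∨ 1/2 = 1/2
ψ ↔ φ = 0 ↔ 1/2 = 1/2
(φ ∨ ~φ) ∨ (ψ ↔ φ) = 1/2 ∨ 1/2 = 1/2
No assignment yields a value below 1/2, so this is the minimum.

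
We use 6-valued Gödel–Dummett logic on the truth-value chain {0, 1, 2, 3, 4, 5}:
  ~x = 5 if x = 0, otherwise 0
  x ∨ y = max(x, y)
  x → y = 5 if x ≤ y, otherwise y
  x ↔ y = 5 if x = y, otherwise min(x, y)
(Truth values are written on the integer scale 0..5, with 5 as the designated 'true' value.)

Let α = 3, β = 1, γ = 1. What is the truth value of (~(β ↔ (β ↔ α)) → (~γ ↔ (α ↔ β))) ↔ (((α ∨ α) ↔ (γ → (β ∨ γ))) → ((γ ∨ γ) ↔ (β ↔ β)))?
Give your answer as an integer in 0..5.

β ↔ α = 1 ↔ 3 = 1
β ↔ (β ↔ α) = 1 ↔ 1 = 5
~(β ↔ (β ↔ α)) = ~5 = 0
~γ = ~1 = 0
α ↔ β = 3 ↔ 1 = 1
~γ ↔ (α ↔ β) = 0 ↔ 1 = 0
~(β ↔ (β ↔ α)) → (~γ ↔ (α ↔ β)) = 0 → 0 = 5
α ∨ α = 3 ∨ 3 = 3
β ∨ γ = 1 ∨ 1 = 1
γ → (β ∨ γ) = 1 → 1 = 5
(α ∨ α) ↔ (γ → (β ∨ γ)) = 3 ↔ 5 = 3
γ ∨ γ = 1 ∨ 1 = 1
β ↔ β = 1 ↔ 1 = 5
(γ ∨ γ) ↔ (β ↔ β) = 1 ↔ 5 = 1
((α ∨ α) ↔ (γ → (β ∨ γ))) → ((γ ∨ γ) ↔ (β ↔ β)) = 3 → 1 = 1
(~(β ↔ (β ↔ α)) → (~γ ↔ (α ↔ β))) ↔ (((α ∨ α) ↔ (γ → (β ∨ γ))) → ((γ ∨ γ) ↔ (β ↔ β))) = 5 ↔ 1 = 1

1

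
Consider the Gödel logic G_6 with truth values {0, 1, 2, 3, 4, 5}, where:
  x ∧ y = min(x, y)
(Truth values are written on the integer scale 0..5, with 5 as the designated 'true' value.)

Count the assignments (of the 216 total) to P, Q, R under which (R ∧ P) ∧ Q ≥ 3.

27

value 5: 1 assignment (counts)
value 4: 7 assignments (counts)
value 3: 19 assignments (counts)
value 2: 37 assignments
value 1: 61 assignments
value 0: 91 assignments
So 27 of the 216 assignments meet the threshold.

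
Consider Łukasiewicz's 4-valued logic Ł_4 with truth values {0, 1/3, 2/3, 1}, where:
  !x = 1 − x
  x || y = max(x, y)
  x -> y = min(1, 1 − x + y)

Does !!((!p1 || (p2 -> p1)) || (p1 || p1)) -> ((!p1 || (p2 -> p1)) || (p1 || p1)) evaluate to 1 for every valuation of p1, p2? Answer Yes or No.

p1 = 0, p2 = 0 ↦ 1
p1 = 0, p2 = 1/3 ↦ 1
p1 = 0, p2 = 2/3 ↦ 1
p1 = 0, p2 = 1 ↦ 1
p1 = 1/3, p2 = 0 ↦ 1
p1 = 1/3, p2 = 1/3 ↦ 1
p1 = 1/3, p2 = 2/3 ↦ 1
p1 = 1/3, p2 = 1 ↦ 1
p1 = 2/3, p2 = 0 ↦ 1
p1 = 2/3, p2 = 1/3 ↦ 1
p1 = 2/3, p2 = 2/3 ↦ 1
p1 = 2/3, p2 = 1 ↦ 1
p1 = 1, p2 = 0 ↦ 1
p1 = 1, p2 = 1/3 ↦ 1
p1 = 1, p2 = 2/3 ↦ 1
p1 = 1, p2 = 1 ↦ 1
Every assignment gives a value ≥ 1.

Yes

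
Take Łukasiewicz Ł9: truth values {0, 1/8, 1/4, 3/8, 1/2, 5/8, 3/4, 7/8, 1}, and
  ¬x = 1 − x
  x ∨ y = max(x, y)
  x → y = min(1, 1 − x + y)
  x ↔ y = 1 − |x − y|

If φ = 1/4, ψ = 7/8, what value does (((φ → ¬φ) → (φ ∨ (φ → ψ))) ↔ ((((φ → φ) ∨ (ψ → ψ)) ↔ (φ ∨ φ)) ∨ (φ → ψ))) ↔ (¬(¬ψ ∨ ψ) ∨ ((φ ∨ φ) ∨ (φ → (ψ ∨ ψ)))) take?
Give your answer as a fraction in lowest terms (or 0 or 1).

¬φ = ¬1/4 = 3/4
φ → ¬φ = 1/4 → 3/4 = 1
φ → ψ = 1/4 → 7/8 = 1
φ ∨ (φ → ψ) = 1/4 ∨ 1 = 1
(φ → ¬φ) → (φ ∨ (φ → ψ)) = 1 → 1 = 1
φ → φ = 1/4 → 1/4 = 1
ψ → ψ = 7/8 → 7/8 = 1
(φ → φ) ∨ (ψ → ψ) = 1 ∨ 1 = 1
φ ∨ φ = 1/4 ∨ 1/4 = 1/4
((φ → φ) ∨ (ψ → ψ)) ↔ (φ ∨ φ) = 1 ↔ 1/4 = 1/4
φ → ψ = 1/4 → 7/8 = 1
(((φ → φ) ∨ (ψ → ψ)) ↔ (φ ∨ φ)) ∨ (φ → ψ) = 1/4 ∨ 1 = 1
((φ → ¬φ) → (φ ∨ (φ → ψ))) ↔ ((((φ → φ) ∨ (ψ → ψ)) ↔ (φ ∨ φ)) ∨ (φ → ψ)) = 1 ↔ 1 = 1
¬ψ = ¬7/8 = 1/8
¬ψ ∨ ψ = 1/8 ∨ 7/8 = 7/8
¬(¬ψ ∨ ψ) = ¬7/8 = 1/8
φ ∨ φ = 1/4 ∨ 1/4 = 1/4
ψ ∨ ψ = 7/8 ∨ 7/8 = 7/8
φ → (ψ ∨ ψ) = 1/4 → 7/8 = 1
(φ ∨ φ) ∨ (φ → (ψ ∨ ψ)) = 1/4 ∨ 1 = 1
¬(¬ψ ∨ ψ) ∨ ((φ ∨ φ) ∨ (φ → (ψ ∨ ψ))) = 1/8 ∨ 1 = 1
(((φ → ¬φ) → (φ ∨ (φ → ψ))) ↔ ((((φ → φ) ∨ (ψ → ψ)) ↔ (φ ∨ φ)) ∨ (φ → ψ))) ↔ (¬(¬ψ ∨ ψ) ∨ ((φ ∨ φ) ∨ (φ → (ψ ∨ ψ)))) = 1 ↔ 1 = 1

1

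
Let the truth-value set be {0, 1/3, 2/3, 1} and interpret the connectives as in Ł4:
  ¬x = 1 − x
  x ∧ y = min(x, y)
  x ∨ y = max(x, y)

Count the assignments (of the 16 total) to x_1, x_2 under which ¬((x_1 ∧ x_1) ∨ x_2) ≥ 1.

x_1 = 0, x_2 = 0 ↦ 1  ≥
x_1 = 0, x_2 = 1/3 ↦ 2/3  <
x_1 = 0, x_2 = 2/3 ↦ 1/3  <
x_1 = 0, x_2 = 1 ↦ 0  <
x_1 = 1/3, x_2 = 0 ↦ 2/3  <
x_1 = 1/3, x_2 = 1/3 ↦ 2/3  <
x_1 = 1/3, x_2 = 2/3 ↦ 1/3  <
x_1 = 1/3, x_2 = 1 ↦ 0  <
x_1 = 2/3, x_2 = 0 ↦ 1/3  <
x_1 = 2/3, x_2 = 1/3 ↦ 1/3  <
x_1 = 2/3, x_2 = 2/3 ↦ 1/3  <
x_1 = 2/3, x_2 = 1 ↦ 0  <
x_1 = 1, x_2 = 0 ↦ 0  <
x_1 = 1, x_2 = 1/3 ↦ 0  <
x_1 = 1, x_2 = 2/3 ↦ 0  <
x_1 = 1, x_2 = 1 ↦ 0  <
So 1 of the 16 assignments meets the threshold.

1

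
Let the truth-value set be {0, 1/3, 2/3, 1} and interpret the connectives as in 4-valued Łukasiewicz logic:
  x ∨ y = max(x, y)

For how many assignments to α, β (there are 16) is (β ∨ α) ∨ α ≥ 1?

7

α = 0, β = 0 ↦ 0  <
α = 0, β = 1/3 ↦ 1/3  <
α = 0, β = 2/3 ↦ 2/3  <
α = 0, β = 1 ↦ 1  ≥
α = 1/3, β = 0 ↦ 1/3  <
α = 1/3, β = 1/3 ↦ 1/3  <
α = 1/3, β = 2/3 ↦ 2/3  <
α = 1/3, β = 1 ↦ 1  ≥
α = 2/3, β = 0 ↦ 2/3  <
α = 2/3, β = 1/3 ↦ 2/3  <
α = 2/3, β = 2/3 ↦ 2/3  <
α = 2/3, β = 1 ↦ 1  ≥
α = 1, β = 0 ↦ 1  ≥
α = 1, β = 1/3 ↦ 1  ≥
α = 1, β = 2/3 ↦ 1  ≥
α = 1, β = 1 ↦ 1  ≥
So 7 of the 16 assignments meet the threshold.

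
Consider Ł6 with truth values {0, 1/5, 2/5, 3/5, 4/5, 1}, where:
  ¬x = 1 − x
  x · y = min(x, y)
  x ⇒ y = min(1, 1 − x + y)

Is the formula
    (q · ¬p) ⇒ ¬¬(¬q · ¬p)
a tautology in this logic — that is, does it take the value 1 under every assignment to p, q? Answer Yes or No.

No

Counterexample: take p = 0, q = 3/5.
¬p = ¬0 = 1
q · ¬p = 3/5 · 1 = 3/5
¬q = ¬3/5 = 2/5
¬p = ¬0 = 1
¬q · ¬p = 2/5 · 1 = 2/5
¬(¬q · ¬p) = ¬2/5 = 3/5
¬¬(¬q · ¬p) = ¬3/5 = 2/5
(q · ¬p) ⇒ ¬¬(¬q · ¬p) = 3/5 ⇒ 2/5 = 4/5
This gives 4/5 ≠ 1.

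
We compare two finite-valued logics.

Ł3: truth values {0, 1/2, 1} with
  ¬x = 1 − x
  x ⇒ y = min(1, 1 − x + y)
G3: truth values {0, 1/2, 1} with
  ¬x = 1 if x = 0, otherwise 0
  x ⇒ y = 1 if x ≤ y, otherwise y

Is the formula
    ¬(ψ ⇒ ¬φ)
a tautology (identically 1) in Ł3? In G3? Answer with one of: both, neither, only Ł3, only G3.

neither

In Ł3: at φ = 0, ψ = 0 the value is 0 — not a tautology.
In G3: at φ = 0, ψ = 0 the value is 0 — not a tautology.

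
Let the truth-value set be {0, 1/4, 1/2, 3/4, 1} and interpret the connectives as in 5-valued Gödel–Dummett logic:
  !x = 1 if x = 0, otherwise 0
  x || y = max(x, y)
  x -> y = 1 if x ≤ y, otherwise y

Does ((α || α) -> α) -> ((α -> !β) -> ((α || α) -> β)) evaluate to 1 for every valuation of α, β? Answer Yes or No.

Counterexample: take α = 1/4, β = 0.
α || α = 1/4 || 1/4 = 1/4
(α || α) -> α = 1/4 -> 1/4 = 1
!β = !0 = 1
α -> !β = 1/4 -> 1 = 1
α || α = 1/4 || 1/4 = 1/4
(α || α) -> β = 1/4 -> 0 = 0
(α -> !β) -> ((α || α) -> β) = 1 -> 0 = 0
((α || α) -> α) -> ((α -> !β) -> ((α || α) -> β)) = 1 -> 0 = 0
This gives 0 ≠ 1.

No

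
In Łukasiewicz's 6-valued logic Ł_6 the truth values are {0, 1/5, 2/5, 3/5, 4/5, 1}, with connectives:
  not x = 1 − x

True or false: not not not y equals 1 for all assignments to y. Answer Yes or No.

Counterexample: take y = 1/5.
not y = not 1/5 = 4/5
not not y = not 4/5 = 1/5
not not not y = not 1/5 = 4/5
This gives 4/5 ≠ 1.

No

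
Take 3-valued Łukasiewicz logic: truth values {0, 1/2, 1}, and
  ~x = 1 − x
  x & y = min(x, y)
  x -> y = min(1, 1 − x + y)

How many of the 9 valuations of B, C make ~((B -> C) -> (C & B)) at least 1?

B = 0, C = 0 ↦ 1  ≥
B = 0, C = 1/2 ↦ 1  ≥
B = 0, C = 1 ↦ 1  ≥
B = 1/2, C = 0 ↦ 1/2  <
B = 1/2, C = 1/2 ↦ 1/2  <
B = 1/2, C = 1 ↦ 1/2  <
B = 1, C = 0 ↦ 0  <
B = 1, C = 1/2 ↦ 0  <
B = 1, C = 1 ↦ 0  <
So 3 of the 9 assignments meet the threshold.

3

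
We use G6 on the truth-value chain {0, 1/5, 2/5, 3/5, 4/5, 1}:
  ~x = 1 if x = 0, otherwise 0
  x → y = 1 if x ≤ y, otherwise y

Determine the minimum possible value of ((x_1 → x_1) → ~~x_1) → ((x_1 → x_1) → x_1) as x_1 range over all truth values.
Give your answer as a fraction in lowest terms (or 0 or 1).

Take x_1 = 1/5:
x_1 → x_1 = 1/5 → 1/5 = 1
~x_1 = ~1/5 = 0
~~x_1 = ~0 = 1
(x_1 → x_1) → ~~x_1 = 1 → 1 = 1
x_1 → x_1 = 1/5 → 1/5 = 1
(x_1 → x_1) → x_1 = 1 → 1/5 = 1/5
((x_1 → x_1) → ~~x_1) → ((x_1 → x_1) → x_1) = 1 → 1/5 = 1/5
No assignment yields a value below 1/5, so this is the minimum.

1/5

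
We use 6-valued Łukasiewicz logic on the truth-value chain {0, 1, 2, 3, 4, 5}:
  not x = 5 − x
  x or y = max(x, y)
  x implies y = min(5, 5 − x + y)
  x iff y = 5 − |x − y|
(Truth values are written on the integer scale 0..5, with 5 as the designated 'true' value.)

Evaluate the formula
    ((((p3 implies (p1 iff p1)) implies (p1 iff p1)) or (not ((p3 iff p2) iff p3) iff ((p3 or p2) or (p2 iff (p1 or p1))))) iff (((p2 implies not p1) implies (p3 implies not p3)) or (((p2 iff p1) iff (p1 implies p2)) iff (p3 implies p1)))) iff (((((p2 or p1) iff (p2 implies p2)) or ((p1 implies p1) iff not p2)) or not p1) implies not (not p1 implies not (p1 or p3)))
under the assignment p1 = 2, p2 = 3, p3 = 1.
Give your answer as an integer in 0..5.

p1 iff p1 = 2 iff 2 = 5
p3 implies (p1 iff p1) = 1 implies 5 = 5
p1 iff p1 = 2 iff 2 = 5
(p3 implies (p1 iff p1)) implies (p1 iff p1) = 5 implies 5 = 5
p3 iff p2 = 1 iff 3 = 3
(p3 iff p2) iff p3 = 3 iff 1 = 3
not ((p3 iff p2) iff p3) = not 3 = 2
p3 or p2 = 1 or 3 = 3
p1 or p1 = 2 or 2 = 2
p2 iff (p1 or p1) = 3 iff 2 = 4
(p3 or p2) or (p2 iff (p1 or p1)) = 3 or 4 = 4
not ((p3 iff p2) iff p3) iff ((p3 or p2) or (p2 iff (p1 or p1))) = 2 iff 4 = 3
((p3 implies (p1 iff p1)) implies (p1 iff p1)) or (not ((p3 iff p2) iff p3) iff ((p3 or p2) or (p2 iff (p1 or p1)))) = 5 or 3 = 5
not p1 = not 2 = 3
p2 implies not p1 = 3 implies 3 = 5
not p3 = not 1 = 4
p3 implies not p3 = 1 implies 4 = 5
(p2 implies not p1) implies (p3 implies not p3) = 5 implies 5 = 5
p2 iff p1 = 3 iff 2 = 4
p1 implies p2 = 2 implies 3 = 5
(p2 iff p1) iff (p1 implies p2) = 4 iff 5 = 4
p3 implies p1 = 1 implies 2 = 5
((p2 iff p1) iff (p1 implies p2)) iff (p3 implies p1) = 4 iff 5 = 4
((p2 implies not p1) implies (p3 implies not p3)) or (((p2 iff p1) iff (p1 implies p2)) iff (p3 implies p1)) = 5 or 4 = 5
(((p3 implies (p1 iff p1)) implies (p1 iff p1)) or (not ((p3 iff p2) iff p3) iff ((p3 or p2) or (p2 iff (p1 or p1))))) iff (((p2 implies not p1) implies (p3 implies not p3)) or (((p2 iff p1) iff (p1 implies p2)) iff (p3 implies p1))) = 5 iff 5 = 5
p2 or p1 = 3 or 2 = 3
p2 implies p2 = 3 implies 3 = 5
(p2 or p1) iff (p2 implies p2) = 3 iff 5 = 3
p1 implies p1 = 2 implies 2 = 5
not p2 = not 3 = 2
(p1 implies p1) iff not p2 = 5 iff 2 = 2
((p2 or p1) iff (p2 implies p2)) or ((p1 implies p1) iff not p2) = 3 or 2 = 3
not p1 = not 2 = 3
(((p2 or p1) iff (p2 implies p2)) or ((p1 implies p1) iff not p2)) or not p1 = 3 or 3 = 3
not p1 = not 2 = 3
p1 or p3 = 2 or 1 = 2
not (p1 or p3) = not 2 = 3
not p1 implies not (p1 or p3) = 3 implies 3 = 5
not (not p1 implies not (p1 or p3)) = not 5 = 0
((((p2 or p1) iff (p2 implies p2)) or ((p1 implies p1) iff not p2)) or not p1) implies not (not p1 implies not (p1 or p3)) = 3 implies 0 = 2
((((p3 implies (p1 iff p1)) implies (p1 iff p1)) or (not ((p3 iff p2) iff p3) iff ((p3 or p2) or (p2 iff (p1 or p1))))) iff (((p2 implies not p1) implies (p3 implies not p3)) or (((p2 iff p1) iff (p1 implies p2)) iff (p3 implies p1)))) iff (((((p2 or p1) iff (p2 implies p2)) or ((p1 implies p1) iff not p2)) or not p1) implies not (not p1 implies not (p1 or p3))) = 5 iff 2 = 2

2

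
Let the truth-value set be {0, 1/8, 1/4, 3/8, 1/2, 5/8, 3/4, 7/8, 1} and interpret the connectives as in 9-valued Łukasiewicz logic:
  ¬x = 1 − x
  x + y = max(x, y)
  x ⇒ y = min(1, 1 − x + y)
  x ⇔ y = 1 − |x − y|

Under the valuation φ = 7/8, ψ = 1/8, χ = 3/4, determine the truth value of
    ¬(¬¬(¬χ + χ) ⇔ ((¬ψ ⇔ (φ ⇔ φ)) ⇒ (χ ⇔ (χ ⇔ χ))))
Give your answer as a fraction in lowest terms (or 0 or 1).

¬χ = ¬3/4 = 1/4
¬χ + χ = 1/4 + 3/4 = 3/4
¬(¬χ + χ) = ¬3/4 = 1/4
¬¬(¬χ + χ) = ¬1/4 = 3/4
¬ψ = ¬1/8 = 7/8
φ ⇔ φ = 7/8 ⇔ 7/8 = 1
¬ψ ⇔ (φ ⇔ φ) = 7/8 ⇔ 1 = 7/8
χ ⇔ χ = 3/4 ⇔ 3/4 = 1
χ ⇔ (χ ⇔ χ) = 3/4 ⇔ 1 = 3/4
(¬ψ ⇔ (φ ⇔ φ)) ⇒ (χ ⇔ (χ ⇔ χ)) = 7/8 ⇒ 3/4 = 7/8
¬¬(¬χ + χ) ⇔ ((¬ψ ⇔ (φ ⇔ φ)) ⇒ (χ ⇔ (χ ⇔ χ))) = 3/4 ⇔ 7/8 = 7/8
¬(¬¬(¬χ + χ) ⇔ ((¬ψ ⇔ (φ ⇔ φ)) ⇒ (χ ⇔ (χ ⇔ χ)))) = ¬7/8 = 1/8

1/8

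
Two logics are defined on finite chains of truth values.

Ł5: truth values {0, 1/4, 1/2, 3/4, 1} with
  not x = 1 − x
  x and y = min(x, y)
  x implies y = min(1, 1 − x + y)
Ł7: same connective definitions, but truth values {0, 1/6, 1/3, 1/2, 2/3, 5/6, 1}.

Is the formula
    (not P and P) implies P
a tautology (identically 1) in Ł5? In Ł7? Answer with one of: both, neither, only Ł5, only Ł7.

In Ł5: every assignment gives 1 — tautology.
In Ł7: every assignment gives 1 — tautology.

both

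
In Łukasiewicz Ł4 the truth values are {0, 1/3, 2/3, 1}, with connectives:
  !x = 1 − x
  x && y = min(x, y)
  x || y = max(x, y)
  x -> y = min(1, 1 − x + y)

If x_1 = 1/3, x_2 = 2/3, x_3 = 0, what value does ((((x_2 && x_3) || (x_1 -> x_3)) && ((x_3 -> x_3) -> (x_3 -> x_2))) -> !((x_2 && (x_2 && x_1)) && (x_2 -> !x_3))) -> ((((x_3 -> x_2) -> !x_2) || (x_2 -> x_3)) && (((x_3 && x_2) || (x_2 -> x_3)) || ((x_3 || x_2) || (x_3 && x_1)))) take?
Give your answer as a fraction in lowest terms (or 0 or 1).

1/3

x_2 && x_3 = 2/3 && 0 = 0
x_1 -> x_3 = 1/3 -> 0 = 2/3
(x_2 && x_3) || (x_1 -> x_3) = 0 || 2/3 = 2/3
x_3 -> x_3 = 0 -> 0 = 1
x_3 -> x_2 = 0 -> 2/3 = 1
(x_3 -> x_3) -> (x_3 -> x_2) = 1 -> 1 = 1
((x_2 && x_3) || (x_1 -> x_3)) && ((x_3 -> x_3) -> (x_3 -> x_2)) = 2/3 && 1 = 2/3
x_2 && x_1 = 2/3 && 1/3 = 1/3
x_2 && (x_2 && x_1) = 2/3 && 1/3 = 1/3
!x_3 = !0 = 1
x_2 -> !x_3 = 2/3 -> 1 = 1
(x_2 && (x_2 && x_1)) && (x_2 -> !x_3) = 1/3 && 1 = 1/3
!((x_2 && (x_2 && x_1)) && (x_2 -> !x_3)) = !1/3 = 2/3
(((x_2 && x_3) || (x_1 -> x_3)) && ((x_3 -> x_3) -> (x_3 -> x_2))) -> !((x_2 && (x_2 && x_1)) && (x_2 -> !x_3)) = 2/3 -> 2/3 = 1
x_3 -> x_2 = 0 -> 2/3 = 1
!x_2 = !2/3 = 1/3
(x_3 -> x_2) -> !x_2 = 1 -> 1/3 = 1/3
x_2 -> x_3 = 2/3 -> 0 = 1/3
((x_3 -> x_2) -> !x_2) || (x_2 -> x_3) = 1/3 || 1/3 = 1/3
x_3 && x_2 = 0 && 2/3 = 0
x_2 -> x_3 = 2/3 -> 0 = 1/3
(x_3 && x_2) || (x_2 -> x_3) = 0 || 1/3 = 1/3
x_3 || x_2 = 0 || 2/3 = 2/3
x_3 && x_1 = 0 && 1/3 = 0
(x_3 || x_2) || (x_3 && x_1) = 2/3 || 0 = 2/3
((x_3 && x_2) || (x_2 -> x_3)) || ((x_3 || x_2) || (x_3 && x_1)) = 1/3 || 2/3 = 2/3
(((x_3 -> x_2) -> !x_2) || (x_2 -> x_3)) && (((x_3 && x_2) || (x_2 -> x_3)) || ((x_3 || x_2) || (x_3 && x_1))) = 1/3 && 2/3 = 1/3
((((x_2 && x_3) || (x_1 -> x_3)) && ((x_3 -> x_3) -> (x_3 -> x_2))) -> !((x_2 && (x_2 && x_1)) && (x_2 -> !x_3))) -> ((((x_3 -> x_2) -> !x_2) || (x_2 -> x_3)) && (((x_3 && x_2) || (x_2 -> x_3)) || ((x_3 || x_2) || (x_3 && x_1)))) = 1 -> 1/3 = 1/3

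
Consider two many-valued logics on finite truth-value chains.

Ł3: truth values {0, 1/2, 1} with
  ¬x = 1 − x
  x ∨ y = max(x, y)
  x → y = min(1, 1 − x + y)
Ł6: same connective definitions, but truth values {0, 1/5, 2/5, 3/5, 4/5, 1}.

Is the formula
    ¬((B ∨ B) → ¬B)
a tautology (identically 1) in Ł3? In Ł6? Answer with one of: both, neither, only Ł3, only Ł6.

neither

In Ł3: at B = 0 the value is 0 — not a tautology.
In Ł6: at B = 0 the value is 0 — not a tautology.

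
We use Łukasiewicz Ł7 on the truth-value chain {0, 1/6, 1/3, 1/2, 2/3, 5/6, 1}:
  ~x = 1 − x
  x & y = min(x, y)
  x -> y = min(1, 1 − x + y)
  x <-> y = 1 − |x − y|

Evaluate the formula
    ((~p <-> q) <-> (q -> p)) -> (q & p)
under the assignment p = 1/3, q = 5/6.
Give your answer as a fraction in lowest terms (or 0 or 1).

~p = ~1/3 = 2/3
~p <-> q = 2/3 <-> 5/6 = 5/6
q -> p = 5/6 -> 1/3 = 1/2
(~p <-> q) <-> (q -> p) = 5/6 <-> 1/2 = 2/3
q & p = 5/6 & 1/3 = 1/3
((~p <-> q) <-> (q -> p)) -> (q & p) = 2/3 -> 1/3 = 2/3

2/3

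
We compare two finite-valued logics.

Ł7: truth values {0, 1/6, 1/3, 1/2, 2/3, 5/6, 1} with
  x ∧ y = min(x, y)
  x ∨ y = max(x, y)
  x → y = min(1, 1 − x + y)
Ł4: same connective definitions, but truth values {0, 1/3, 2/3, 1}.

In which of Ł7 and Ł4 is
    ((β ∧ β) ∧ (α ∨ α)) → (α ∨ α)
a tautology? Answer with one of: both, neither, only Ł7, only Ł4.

both

In Ł7: every assignment gives 1 — tautology.
In Ł4: every assignment gives 1 — tautology.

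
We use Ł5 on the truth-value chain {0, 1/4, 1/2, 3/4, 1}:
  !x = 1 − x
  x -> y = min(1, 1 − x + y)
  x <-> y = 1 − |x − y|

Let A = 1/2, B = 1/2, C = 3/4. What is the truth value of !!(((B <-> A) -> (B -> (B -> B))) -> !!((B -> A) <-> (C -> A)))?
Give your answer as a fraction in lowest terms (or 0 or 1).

B <-> A = 1/2 <-> 1/2 = 1
B -> B = 1/2 -> 1/2 = 1
B -> (B -> B) = 1/2 -> 1 = 1
(B <-> A) -> (B -> (B -> B)) = 1 -> 1 = 1
B -> A = 1/2 -> 1/2 = 1
C -> A = 3/4 -> 1/2 = 3/4
(B -> A) <-> (C -> A) = 1 <-> 3/4 = 3/4
!((B -> A) <-> (C -> A)) = !3/4 = 1/4
!!((B -> A) <-> (C -> A)) = !1/4 = 3/4
((B <-> A) -> (B -> (B -> B))) -> !!((B -> A) <-> (C -> A)) = 1 -> 3/4 = 3/4
!(((B <-> A) -> (B -> (B -> B))) -> !!((B -> A) <-> (C -> A))) = !3/4 = 1/4
!!(((B <-> A) -> (B -> (B -> B))) -> !!((B -> A) <-> (C -> A))) = !1/4 = 3/4

3/4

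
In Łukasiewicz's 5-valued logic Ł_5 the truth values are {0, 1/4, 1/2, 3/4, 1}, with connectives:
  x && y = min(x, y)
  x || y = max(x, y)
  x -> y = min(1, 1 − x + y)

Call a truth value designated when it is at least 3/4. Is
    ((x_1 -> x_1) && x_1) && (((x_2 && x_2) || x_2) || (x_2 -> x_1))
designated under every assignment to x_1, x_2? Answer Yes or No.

Counterexample: take x_1 = 0, x_2 = 0.
x_1 -> x_1 = 0 -> 0 = 1
(x_1 -> x_1) && x_1 = 1 && 0 = 0
x_2 && x_2 = 0 && 0 = 0
(x_2 && x_2) || x_2 = 0 || 0 = 0
x_2 -> x_1 = 0 -> 0 = 1
((x_2 && x_2) || x_2) || (x_2 -> x_1) = 0 || 1 = 1
((x_1 -> x_1) && x_1) && (((x_2 && x_2) || x_2) || (x_2 -> x_1)) = 0 && 1 = 0
This gives 0, which is below 3/4.

No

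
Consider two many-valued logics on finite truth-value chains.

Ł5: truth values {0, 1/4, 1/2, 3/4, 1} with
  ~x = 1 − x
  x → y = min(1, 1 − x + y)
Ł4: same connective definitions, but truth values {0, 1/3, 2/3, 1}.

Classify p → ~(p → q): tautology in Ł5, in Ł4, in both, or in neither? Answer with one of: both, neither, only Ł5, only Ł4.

neither

In Ł5: at p = 1/4, q = 1/4 the value is 3/4 — not a tautology.
In Ł4: at p = 1/3, q = 1/3 the value is 2/3 — not a tautology.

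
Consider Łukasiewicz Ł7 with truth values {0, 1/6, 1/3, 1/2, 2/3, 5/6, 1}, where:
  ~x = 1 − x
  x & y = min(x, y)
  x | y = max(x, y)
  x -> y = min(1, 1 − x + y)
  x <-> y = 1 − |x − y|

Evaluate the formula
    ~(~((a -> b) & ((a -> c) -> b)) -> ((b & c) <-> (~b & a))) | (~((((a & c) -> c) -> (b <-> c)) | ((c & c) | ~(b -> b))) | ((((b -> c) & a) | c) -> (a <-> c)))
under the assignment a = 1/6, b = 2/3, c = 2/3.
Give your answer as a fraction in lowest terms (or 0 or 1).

5/6

a -> b = 1/6 -> 2/3 = 1
a -> c = 1/6 -> 2/3 = 1
(a -> c) -> b = 1 -> 2/3 = 2/3
(a -> b) & ((a -> c) -> b) = 1 & 2/3 = 2/3
~((a -> b) & ((a -> c) -> b)) = ~2/3 = 1/3
b & c = 2/3 & 2/3 = 2/3
~b = ~2/3 = 1/3
~b & a = 1/3 & 1/6 = 1/6
(b & c) <-> (~b & a) = 2/3 <-> 1/6 = 1/2
~((a -> b) & ((a -> c) -> b)) -> ((b & c) <-> (~b & a)) = 1/3 -> 1/2 = 1
~(~((a -> b) & ((a -> c) -> b)) -> ((b & c) <-> (~b & a))) = ~1 = 0
a & c = 1/6 & 2/3 = 1/6
(a & c) -> c = 1/6 -> 2/3 = 1
b <-> c = 2/3 <-> 2/3 = 1
((a & c) -> c) -> (b <-> c) = 1 -> 1 = 1
c & c = 2/3 & 2/3 = 2/3
b -> b = 2/3 -> 2/3 = 1
~(b -> b) = ~1 = 0
(c & c) | ~(b -> b) = 2/3 | 0 = 2/3
(((a & c) -> c) -> (b <-> c)) | ((c & c) | ~(b -> b)) = 1 | 2/3 = 1
~((((a & c) -> c) -> (b <-> c)) | ((c & c) | ~(b -> b))) = ~1 = 0
b -> c = 2/3 -> 2/3 = 1
(b -> c) & a = 1 & 1/6 = 1/6
((b -> c) & a) | c = 1/6 | 2/3 = 2/3
a <-> c = 1/6 <-> 2/3 = 1/2
(((b -> c) & a) | c) -> (a <-> c) = 2/3 -> 1/2 = 5/6
~((((a & c) -> c) -> (b <-> c)) | ((c & c) | ~(b -> b))) | ((((b -> c) & a) | c) -> (a <-> c)) = 0 | 5/6 = 5/6
~(~((a -> b) & ((a -> c) -> b)) -> ((b & c) <-> (~b & a))) | (~((((a & c) -> c) -> (b <-> c)) | ((c & c) | ~(b -> b))) | ((((b -> c) & a) | c) -> (a <-> c))) = 0 | 5/6 = 5/6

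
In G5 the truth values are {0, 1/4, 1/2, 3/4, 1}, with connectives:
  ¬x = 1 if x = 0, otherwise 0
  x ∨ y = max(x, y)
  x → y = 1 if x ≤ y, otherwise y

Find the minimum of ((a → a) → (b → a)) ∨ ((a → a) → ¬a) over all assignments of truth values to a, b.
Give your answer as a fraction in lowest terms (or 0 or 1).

1/4

Take a = 1/4, b = 1/2:
a → a = 1/4 → 1/4 = 1
b → a = 1/2 → 1/4 = 1/4
(a → a) → (b → a) = 1 → 1/4 = 1/4
a → a = 1/4 → 1/4 = 1
¬a = ¬1/4 = 0
(a → a) → ¬a = 1 → 0 = 0
((a → a) → (b → a)) ∨ ((a → a) → ¬a) = 1/4 ∨ 0 = 1/4
No assignment yields a value below 1/4, so this is the minimum.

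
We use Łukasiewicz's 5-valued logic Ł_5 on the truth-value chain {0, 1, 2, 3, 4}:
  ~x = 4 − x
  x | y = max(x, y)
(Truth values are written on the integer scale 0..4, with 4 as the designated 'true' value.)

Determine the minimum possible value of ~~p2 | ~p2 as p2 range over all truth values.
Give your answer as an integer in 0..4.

Take p2 = 2:
~p2 = ~2 = 2
~~p2 = ~2 = 2
~p2 = ~2 = 2
~~p2 | ~p2 = 2 | 2 = 2
No assignment yields a value below 2, so this is the minimum.

2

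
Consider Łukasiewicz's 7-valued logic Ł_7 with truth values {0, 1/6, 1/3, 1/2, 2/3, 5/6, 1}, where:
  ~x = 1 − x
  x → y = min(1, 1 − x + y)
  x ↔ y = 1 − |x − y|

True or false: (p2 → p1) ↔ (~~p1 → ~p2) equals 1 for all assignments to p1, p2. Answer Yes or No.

Counterexample: take p1 = 0, p2 = 1/6.
p2 → p1 = 1/6 → 0 = 5/6
~p1 = ~0 = 1
~~p1 = ~1 = 0
~p2 = ~1/6 = 5/6
~~p1 → ~p2 = 0 → 5/6 = 1
(p2 → p1) ↔ (~~p1 → ~p2) = 5/6 ↔ 1 = 5/6
This gives 5/6 ≠ 1.

No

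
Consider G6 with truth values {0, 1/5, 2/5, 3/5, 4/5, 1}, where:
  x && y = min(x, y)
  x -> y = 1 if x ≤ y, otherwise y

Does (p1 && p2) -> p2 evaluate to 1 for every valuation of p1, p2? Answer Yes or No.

Yes

At p1 = 4/5, p2 = 1, for instance:
p1 && p2 = 4/5 && 1 = 4/5
(p1 && p2) -> p2 = 4/5 -> 1 = 1
and checking the remaining 35 assignments likewise gives ≥ 1 in every case.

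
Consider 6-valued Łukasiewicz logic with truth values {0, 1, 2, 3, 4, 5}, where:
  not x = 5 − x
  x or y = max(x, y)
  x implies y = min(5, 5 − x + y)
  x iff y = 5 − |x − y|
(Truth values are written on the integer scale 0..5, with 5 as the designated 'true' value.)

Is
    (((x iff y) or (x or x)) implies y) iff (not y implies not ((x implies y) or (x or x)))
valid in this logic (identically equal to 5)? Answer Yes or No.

Counterexample: take x = 0, y = 1.
x iff y = 0 iff 1 = 4
x or x = 0 or 0 = 0
(x iff y) or (x or x) = 4 or 0 = 4
((x iff y) or (x or x)) implies y = 4 implies 1 = 2
not y = not 1 = 4
x implies y = 0 implies 1 = 5
x or x = 0 or 0 = 0
(x implies y) or (x or x) = 5 or 0 = 5
not ((x implies y) or (x or x)) = not 5 = 0
not y implies not ((x implies y) or (x or x)) = 4 implies 0 = 1
(((x iff y) or (x or x)) implies y) iff (not y implies not ((x implies y) or (x or x))) = 2 iff 1 = 4
This gives 4 ≠ 5.

No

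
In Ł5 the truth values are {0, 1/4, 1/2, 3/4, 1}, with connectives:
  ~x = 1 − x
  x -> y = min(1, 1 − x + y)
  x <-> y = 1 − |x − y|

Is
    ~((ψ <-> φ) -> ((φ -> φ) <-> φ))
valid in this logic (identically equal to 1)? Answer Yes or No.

Counterexample: take φ = 0, ψ = 1/4.
ψ <-> φ = 1/4 <-> 0 = 3/4
φ -> φ = 0 -> 0 = 1
(φ -> φ) <-> φ = 1 <-> 0 = 0
(ψ <-> φ) -> ((φ -> φ) <-> φ) = 3/4 -> 0 = 1/4
~((ψ <-> φ) -> ((φ -> φ) <-> φ)) = ~1/4 = 3/4
This gives 3/4 ≠ 1.

No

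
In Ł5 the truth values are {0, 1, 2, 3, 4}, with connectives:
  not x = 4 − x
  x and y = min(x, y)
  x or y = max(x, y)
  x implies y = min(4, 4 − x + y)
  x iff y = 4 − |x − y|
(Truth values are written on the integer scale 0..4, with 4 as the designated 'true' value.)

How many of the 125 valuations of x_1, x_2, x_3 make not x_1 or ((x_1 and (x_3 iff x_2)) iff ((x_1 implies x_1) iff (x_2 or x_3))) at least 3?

88

value 4: 43 assignments (counts)
value 3: 45 assignments (counts)
value 2: 26 assignments
value 1: 8 assignments
value 0: 3 assignments
So 88 of the 125 assignments meet the threshold.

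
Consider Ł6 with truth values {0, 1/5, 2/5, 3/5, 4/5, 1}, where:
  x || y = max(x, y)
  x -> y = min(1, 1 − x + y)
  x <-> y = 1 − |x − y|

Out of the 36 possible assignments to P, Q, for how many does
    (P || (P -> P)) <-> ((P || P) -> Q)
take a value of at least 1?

value 1: 21 assignments (counts)
value 4/5: 5 assignments
value 3/5: 4 assignments
value 2/5: 3 assignments
value 1/5: 2 assignments
value 0: 1 assignment
So 21 of the 36 assignments meet the threshold.

21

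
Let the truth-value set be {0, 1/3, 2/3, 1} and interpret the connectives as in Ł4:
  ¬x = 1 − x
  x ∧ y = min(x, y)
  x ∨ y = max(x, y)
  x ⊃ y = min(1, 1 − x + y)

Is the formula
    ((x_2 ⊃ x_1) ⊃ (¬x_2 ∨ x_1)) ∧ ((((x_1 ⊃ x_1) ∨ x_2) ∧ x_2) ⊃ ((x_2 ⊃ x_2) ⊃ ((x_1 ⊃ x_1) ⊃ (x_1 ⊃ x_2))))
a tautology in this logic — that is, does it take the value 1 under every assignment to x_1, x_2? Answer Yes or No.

No

Counterexample: take x_1 = 1/3, x_2 = 1/3.
x_2 ⊃ x_1 = 1/3 ⊃ 1/3 = 1
¬x_2 = ¬1/3 = 2/3
¬x_2 ∨ x_1 = 2/3 ∨ 1/3 = 2/3
(x_2 ⊃ x_1) ⊃ (¬x_2 ∨ x_1) = 1 ⊃ 2/3 = 2/3
x_1 ⊃ x_1 = 1/3 ⊃ 1/3 = 1
(x_1 ⊃ x_1) ∨ x_2 = 1 ∨ 1/3 = 1
((x_1 ⊃ x_1) ∨ x_2) ∧ x_2 = 1 ∧ 1/3 = 1/3
x_2 ⊃ x_2 = 1/3 ⊃ 1/3 = 1
x_1 ⊃ x_1 = 1/3 ⊃ 1/3 = 1
x_1 ⊃ x_2 = 1/3 ⊃ 1/3 = 1
(x_1 ⊃ x_1) ⊃ (x_1 ⊃ x_2) = 1 ⊃ 1 = 1
(x_2 ⊃ x_2) ⊃ ((x_1 ⊃ x_1) ⊃ (x_1 ⊃ x_2)) = 1 ⊃ 1 = 1
(((x_1 ⊃ x_1) ∨ x_2) ∧ x_2) ⊃ ((x_2 ⊃ x_2) ⊃ ((x_1 ⊃ x_1) ⊃ (x_1 ⊃ x_2))) = 1/3 ⊃ 1 = 1
((x_2 ⊃ x_1) ⊃ (¬x_2 ∨ x_1)) ∧ ((((x_1 ⊃ x_1) ∨ x_2) ∧ x_2) ⊃ ((x_2 ⊃ x_2) ⊃ ((x_1 ⊃ x_1) ⊃ (x_1 ⊃ x_2)))) = 2/3 ∧ 1 = 2/3
This gives 2/3 ≠ 1.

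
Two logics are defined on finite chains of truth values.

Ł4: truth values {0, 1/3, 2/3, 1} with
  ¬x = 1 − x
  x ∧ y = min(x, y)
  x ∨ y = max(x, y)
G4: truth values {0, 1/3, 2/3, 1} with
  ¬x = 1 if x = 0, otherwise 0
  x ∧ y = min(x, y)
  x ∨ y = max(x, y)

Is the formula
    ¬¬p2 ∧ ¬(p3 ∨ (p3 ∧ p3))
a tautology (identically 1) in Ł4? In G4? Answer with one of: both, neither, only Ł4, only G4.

In Ł4: at p2 = 0, p3 = 0 the value is 0 — not a tautology.
In G4: at p2 = 0, p3 = 0 the value is 0 — not a tautology.

neither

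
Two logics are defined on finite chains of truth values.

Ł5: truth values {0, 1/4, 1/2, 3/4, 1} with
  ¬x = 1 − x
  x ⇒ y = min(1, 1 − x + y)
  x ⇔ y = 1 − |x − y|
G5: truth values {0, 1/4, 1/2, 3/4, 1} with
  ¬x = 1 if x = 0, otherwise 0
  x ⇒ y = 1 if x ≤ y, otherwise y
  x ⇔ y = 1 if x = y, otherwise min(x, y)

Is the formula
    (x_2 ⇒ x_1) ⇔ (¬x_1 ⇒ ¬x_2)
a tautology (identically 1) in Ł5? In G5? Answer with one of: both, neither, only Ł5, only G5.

only Ł5

In Ł5: every assignment gives 1 — tautology.
In G5: at x_1 = 1/4, x_2 = 1/2 the value is 1/4 — not a tautology.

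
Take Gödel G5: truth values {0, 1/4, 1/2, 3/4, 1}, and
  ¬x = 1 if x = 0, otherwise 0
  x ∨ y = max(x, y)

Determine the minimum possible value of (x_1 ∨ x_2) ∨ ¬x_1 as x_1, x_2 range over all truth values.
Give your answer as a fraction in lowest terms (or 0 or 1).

1/4

Take x_1 = 1/4, x_2 = 0:
x_1 ∨ x_2 = 1/4 ∨ 0 = 1/4
¬x_1 = ¬1/4 = 0
(x_1 ∨ x_2) ∨ ¬x_1 = 1/4 ∨ 0 = 1/4
No assignment yields a value below 1/4, so this is the minimum.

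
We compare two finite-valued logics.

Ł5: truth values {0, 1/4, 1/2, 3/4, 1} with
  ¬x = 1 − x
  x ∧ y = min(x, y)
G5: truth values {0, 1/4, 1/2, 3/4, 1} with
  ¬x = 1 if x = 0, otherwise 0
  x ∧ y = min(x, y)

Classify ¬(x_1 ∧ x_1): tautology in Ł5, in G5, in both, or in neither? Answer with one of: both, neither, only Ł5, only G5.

In Ł5: at x_1 = 1/4 the value is 3/4 — not a tautology.
In G5: at x_1 = 1/4 the value is 0 — not a tautology.

neither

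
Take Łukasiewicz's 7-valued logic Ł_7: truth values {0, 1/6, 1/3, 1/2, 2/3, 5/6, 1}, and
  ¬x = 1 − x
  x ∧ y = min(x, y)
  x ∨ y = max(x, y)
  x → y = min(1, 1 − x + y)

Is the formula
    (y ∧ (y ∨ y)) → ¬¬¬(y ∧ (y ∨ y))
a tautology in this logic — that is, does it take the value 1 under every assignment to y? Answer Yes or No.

Counterexample: take y = 2/3.
y ∨ y = 2/3 ∨ 2/3 = 2/3
y ∧ (y ∨ y) = 2/3 ∧ 2/3 = 2/3
y ∨ y = 2/3 ∨ 2/3 = 2/3
y ∧ (y ∨ y) = 2/3 ∧ 2/3 = 2/3
¬(y ∧ (y ∨ y)) = ¬2/3 = 1/3
¬¬(y ∧ (y ∨ y)) = ¬1/3 = 2/3
¬¬¬(y ∧ (y ∨ y)) = ¬2/3 = 1/3
(y ∧ (y ∨ y)) → ¬¬¬(y ∧ (y ∨ y)) = 2/3 → 1/3 = 2/3
This gives 2/3 ≠ 1.

No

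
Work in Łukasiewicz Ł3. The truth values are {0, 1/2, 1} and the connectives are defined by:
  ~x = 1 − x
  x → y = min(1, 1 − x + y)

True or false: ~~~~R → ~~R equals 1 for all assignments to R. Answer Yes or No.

R = 0 ↦ 1
R = 1/2 ↦ 1
R = 1 ↦ 1
Every assignment gives a value ≥ 1.

Yes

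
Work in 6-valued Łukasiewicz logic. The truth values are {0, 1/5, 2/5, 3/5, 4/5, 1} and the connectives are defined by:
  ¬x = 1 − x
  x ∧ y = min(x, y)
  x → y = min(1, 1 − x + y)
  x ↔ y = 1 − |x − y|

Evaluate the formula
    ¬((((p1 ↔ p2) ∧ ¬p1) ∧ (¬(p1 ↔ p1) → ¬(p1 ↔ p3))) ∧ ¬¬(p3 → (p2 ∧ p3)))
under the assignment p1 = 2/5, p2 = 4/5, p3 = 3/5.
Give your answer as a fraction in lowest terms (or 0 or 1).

p1 ↔ p2 = 2/5 ↔ 4/5 = 3/5
¬p1 = ¬2/5 = 3/5
(p1 ↔ p2) ∧ ¬p1 = 3/5 ∧ 3/5 = 3/5
p1 ↔ p1 = 2/5 ↔ 2/5 = 1
¬(p1 ↔ p1) = ¬1 = 0
p1 ↔ p3 = 2/5 ↔ 3/5 = 4/5
¬(p1 ↔ p3) = ¬4/5 = 1/5
¬(p1 ↔ p1) → ¬(p1 ↔ p3) = 0 → 1/5 = 1
((p1 ↔ p2) ∧ ¬p1) ∧ (¬(p1 ↔ p1) → ¬(p1 ↔ p3)) = 3/5 ∧ 1 = 3/5
p2 ∧ p3 = 4/5 ∧ 3/5 = 3/5
p3 → (p2 ∧ p3) = 3/5 → 3/5 = 1
¬(p3 → (p2 ∧ p3)) = ¬1 = 0
¬¬(p3 → (p2 ∧ p3)) = ¬0 = 1
(((p1 ↔ p2) ∧ ¬p1) ∧ (¬(p1 ↔ p1) → ¬(p1 ↔ p3))) ∧ ¬¬(p3 → (p2 ∧ p3)) = 3/5 ∧ 1 = 3/5
¬((((p1 ↔ p2) ∧ ¬p1) ∧ (¬(p1 ↔ p1) → ¬(p1 ↔ p3))) ∧ ¬¬(p3 → (p2 ∧ p3))) = ¬3/5 = 2/5

2/5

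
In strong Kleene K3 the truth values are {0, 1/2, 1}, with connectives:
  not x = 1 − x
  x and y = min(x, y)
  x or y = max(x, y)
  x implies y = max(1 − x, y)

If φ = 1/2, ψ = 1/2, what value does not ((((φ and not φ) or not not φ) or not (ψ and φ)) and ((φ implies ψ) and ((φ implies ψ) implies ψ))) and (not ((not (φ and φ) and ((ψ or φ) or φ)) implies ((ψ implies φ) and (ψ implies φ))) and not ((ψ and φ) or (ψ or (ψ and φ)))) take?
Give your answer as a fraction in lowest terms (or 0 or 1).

1/2

not φ = not 1/2 = 1/2
φ and not φ = 1/2 and 1/2 = 1/2
not φ = not 1/2 = 1/2
not not φ = not 1/2 = 1/2
(φ and not φ) or not not φ = 1/2 or 1/2 = 1/2
ψ and φ = 1/2 and 1/2 = 1/2
not (ψ and φ) = not 1/2 = 1/2
((φ and not φ) or not not φ) or not (ψ and φ) = 1/2 or 1/2 = 1/2
φ implies ψ = 1/2 implies 1/2 = 1/2
φ implies ψ = 1/2 implies 1/2 = 1/2
(φ implies ψ) implies ψ = 1/2 implies 1/2 = 1/2
(φ implies ψ) and ((φ implies ψ) implies ψ) = 1/2 and 1/2 = 1/2
(((φ and not φ) or not not φ) or not (ψ and φ)) and ((φ implies ψ) and ((φ implies ψ) implies ψ)) = 1/2 and 1/2 = 1/2
not ((((φ and not φ) or not not φ) or not (ψ and φ)) and ((φ implies ψ) and ((φ implies ψ) implies ψ))) = not 1/2 = 1/2
φ and φ = 1/2 and 1/2 = 1/2
not (φ and φ) = not 1/2 = 1/2
ψ or φ = 1/2 or 1/2 = 1/2
(ψ or φ) or φ = 1/2 or 1/2 = 1/2
not (φ and φ) and ((ψ or φ) or φ) = 1/2 and 1/2 = 1/2
ψ implies φ = 1/2 implies 1/2 = 1/2
ψ implies φ = 1/2 implies 1/2 = 1/2
(ψ implies φ) and (ψ implies φ) = 1/2 and 1/2 = 1/2
(not (φ and φ) and ((ψ or φ) or φ)) implies ((ψ implies φ) and (ψ implies φ)) = 1/2 implies 1/2 = 1/2
not ((not (φ and φ) and ((ψ or φ) or φ)) implies ((ψ implies φ) and (ψ implies φ))) = not 1/2 = 1/2
ψ and φ = 1/2 and 1/2 = 1/2
ψ and φ = 1/2 and 1/2 = 1/2
ψ or (ψ and φ) = 1/2 or 1/2 = 1/2
(ψ and φ) or (ψ or (ψ and φ)) = 1/2 or 1/2 = 1/2
not ((ψ and φ) or (ψ or (ψ and φ))) = not 1/2 = 1/2
not ((not (φ and φ) and ((ψ or φ) or φ)) implies ((ψ implies φ) and (ψ implies φ))) and not ((ψ and φ) or (ψ or (ψ and φ))) = 1/2 and 1/2 = 1/2
not ((((φ and not φ) or not not φ) or not (ψ and φ)) and ((φ implies ψ) and ((φ implies ψ) implies ψ))) and (not ((not (φ and φ) and ((ψ or φ) or φ)) implies ((ψ implies φ) and (ψ implies φ))) and not ((ψ and φ) or (ψ or (ψ and φ)))) = 1/2 and 1/2 = 1/2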